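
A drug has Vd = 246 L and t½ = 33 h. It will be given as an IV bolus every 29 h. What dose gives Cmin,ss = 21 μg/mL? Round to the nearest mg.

4333 mg

τ/t½ = 29/33 ≈ 0.87879, so f = (1/2)^(29/33) ≈ 0.543824.
Cmin,ss = (D/Vd)·f/(1−f), so D = Cmin,ss·Vd·(1−f)/f.
D = 21 × 246 × (1−f)/f ≈ 21 × 246 × 0.83883 ≈ 4333.40 mg.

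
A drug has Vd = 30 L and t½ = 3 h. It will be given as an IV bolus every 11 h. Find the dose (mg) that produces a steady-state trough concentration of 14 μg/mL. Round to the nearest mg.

4914 mg

τ/t½ = 11/3 ≈ 3.6667, so f = (1/2)^(11/3) ≈ 0.078745.
Cmin,ss = (D/Vd)·f/(1−f), so D = Cmin,ss·Vd·(1−f)/f.
D = 14 × 30 × (1−f)/f ≈ 14 × 30 × 11.69922 ≈ 4913.67 mg.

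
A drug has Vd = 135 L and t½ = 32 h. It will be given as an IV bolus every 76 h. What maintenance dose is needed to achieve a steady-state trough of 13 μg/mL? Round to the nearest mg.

τ/t½ = 76/32 ≈ 2.375, so f = (1/2)^(76/32) ≈ 0.192776.
Cmin,ss = (D/Vd)·f/(1−f), so D = Cmin,ss·Vd·(1−f)/f.
D = 13 × 135 × (1−f)/f ≈ 13 × 135 × 4.18737 ≈ 7348.83 mg.

7349 mg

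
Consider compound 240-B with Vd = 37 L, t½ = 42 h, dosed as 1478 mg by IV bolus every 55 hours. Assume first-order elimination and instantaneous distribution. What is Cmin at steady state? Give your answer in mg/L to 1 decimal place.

Over one 55-h interval, 55/42 ≈ 1.3095 half-lives elapse, leaving f ≈ 0.4035 of each dose.
Accumulation ratio R = 1/(1 − f) ≈ 1/0.5965 ≈ 1.6764.
Single-dose peak C₀ = D/Vd = 1478/37 ≈ 39.946 mg/L.
Steady-state peak Cmax,ss = C₀·R ≈ 39.946 × 1.6764 ≈ 66.965 mg/L.
Steady-state trough Cmin,ss = Cmax,ss·f ≈ 66.965 × 0.4035 ≈ 27.020 mg/L.

27.0 mg/L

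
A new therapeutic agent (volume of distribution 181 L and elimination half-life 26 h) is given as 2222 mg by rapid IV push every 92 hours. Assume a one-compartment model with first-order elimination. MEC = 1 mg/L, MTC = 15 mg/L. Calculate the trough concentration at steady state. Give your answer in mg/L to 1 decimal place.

k = ln2/t½ = ln2/26 ≈ 0.026660 h⁻¹; fraction remaining f = e^(−kτ) = e^(−0.026660×92) ≈ 0.0861.
At steady state, accumulation factor R = 1/(1 − e^(−kτ)) ≈ 1.0942.
Single-dose peak C₀ = D/Vd = 2222/181 ≈ 12.276 mg/L.
Steady-state peak Cmax,ss = C₀·R ≈ 12.276 × 1.0942 ≈ 13.432 mg/L.
One interval later, Cmin,ss = Cmax,ss·e^(−kτ) ≈ 13.432 × 0.0861 ≈ 1.156 mg/L.
Trough 1.2 mg/L vs MEC 1 mg/L: adequate.

1.2 mg/L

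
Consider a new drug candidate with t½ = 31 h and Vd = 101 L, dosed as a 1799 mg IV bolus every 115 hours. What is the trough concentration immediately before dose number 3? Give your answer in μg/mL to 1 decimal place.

1.5 μg/mL

f = (1/2)^(τ/t½) = (1/2)^(115/31) ≈ 0.0764.
C₀ = D/Vd = 1799/101 ≈ 17.812 μg/mL.
Before the 3rd dose, 2 doses have been given. Superposition: Cmin = C₀·(f + f²).
≈ 17.812 × (0.0764 + 0.0058) ≈ 17.812 × 0.0822 ≈ 1.464 μg/mL.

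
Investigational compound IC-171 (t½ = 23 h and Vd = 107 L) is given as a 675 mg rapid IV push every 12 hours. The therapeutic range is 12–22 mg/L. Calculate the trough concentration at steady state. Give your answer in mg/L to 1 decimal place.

14.5 mg/L

Over one 12-h interval, 12/23 ≈ 0.52174 half-lives elapse, leaving f ≈ 0.6965 of each dose.
Accumulation ratio R = 1/(1 − f) ≈ 1/0.3035 ≈ 3.2949.
Each bolus raises the concentration by D/Vd = 675/107 ≈ 6.308 mg/L.
Cmax,ss = C₀/(1 − f) ≈ 6.308/0.3035 ≈ 20.784 mg/L.
Steady-state trough Cmin,ss = Cmax,ss·f ≈ 20.784 × 0.6965 ≈ 14.476 mg/L.
Trough 14.5 mg/L vs MEC 12 mg/L: adequate.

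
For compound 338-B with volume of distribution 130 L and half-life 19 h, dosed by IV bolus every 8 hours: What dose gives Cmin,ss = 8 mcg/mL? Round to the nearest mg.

352 mg

τ/t½ = 8/19 ≈ 0.42105, so f = (1/2)^(8/19) ≈ 0.746879.
Cmin,ss = (D/Vd)·f/(1−f), so D = Cmin,ss·Vd·(1−f)/f.
D = 8 × 130 × (1−f)/f ≈ 8 × 130 × 0.33890 ≈ 352.46 mg.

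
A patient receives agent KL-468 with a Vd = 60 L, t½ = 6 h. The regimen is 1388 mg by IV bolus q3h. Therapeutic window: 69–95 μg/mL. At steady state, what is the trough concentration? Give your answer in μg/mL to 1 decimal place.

k = ln2/t½ = ln2/6 ≈ 0.115525 h⁻¹; fraction remaining f = e^(−kτ) = e^(−0.115525×3) ≈ 0.7071.
At steady state, accumulation factor R = 1/(1 − e^(−kτ)) ≈ 3.4141.
Single-dose peak C₀ = D/Vd = 1388/60 ≈ 23.133 μg/mL.
Cmax,ss = C₀/(1 − f) ≈ 23.133/0.2929 ≈ 78.979 μg/mL.
One interval later, Cmin,ss = Cmax,ss·e^(−kτ) ≈ 78.979 × 0.7071 ≈ 55.846 μg/mL.
Trough 55.8 μg/mL vs MEC 69 μg/mL: subtherapeutic.

55.8 μg/mL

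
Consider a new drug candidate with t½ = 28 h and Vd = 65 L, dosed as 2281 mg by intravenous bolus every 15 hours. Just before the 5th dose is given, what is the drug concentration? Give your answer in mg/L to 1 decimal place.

60.4 mg/L

f = (1/2)^(τ/t½) = (1/2)^(15/28) ≈ 0.6898.
C₀ = D/Vd = 2281/65 ≈ 35.092 mg/L.
Before the 5th dose, 4 doses have been given. Superposition: Cmin = C₀·(f + f² + … + f^4).
≈ 35.092 × (0.6898 + 0.4758 + 0.3282 + 0.2264) ≈ 35.092 × 1.7202 ≈ 60.365 mg/L.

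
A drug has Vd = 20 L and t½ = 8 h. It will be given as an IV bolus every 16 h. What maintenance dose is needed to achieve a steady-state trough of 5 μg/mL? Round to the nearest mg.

τ/t½ = 16/8 ≈ 2, so f = (1/2)^(16/8) ≈ 0.250000.
Cmin,ss = (D/Vd)·f/(1−f), so D = Cmin,ss·Vd·(1−f)/f.
D = 5 × 20 × (1−f)/f ≈ 5 × 20 × 3.00000 ≈ 300.00 mg.

300 mg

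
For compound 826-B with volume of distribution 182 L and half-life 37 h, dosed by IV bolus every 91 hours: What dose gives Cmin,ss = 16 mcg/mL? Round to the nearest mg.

13104 mg

τ/t½ = 91/37 ≈ 2.4595, so f = (1/2)^(91/37) ≈ 0.181815.
Cmin,ss = (D/Vd)·f/(1−f), so D = Cmin,ss·Vd·(1−f)/f.
D = 16 × 182 × (1−f)/f ≈ 16 × 182 × 4.50010 ≈ 13104.29 mg.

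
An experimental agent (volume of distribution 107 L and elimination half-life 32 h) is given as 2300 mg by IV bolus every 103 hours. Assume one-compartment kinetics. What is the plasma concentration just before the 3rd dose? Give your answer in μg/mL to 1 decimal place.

f = (1/2)^(τ/t½) = (1/2)^(103/32) ≈ 0.1074.
C₀ = D/Vd = 2300/107 ≈ 21.495 μg/mL.
Before the 3rd dose, 2 doses have been given. Superposition: Cmin = C₀·(f + f²).
≈ 21.495 × (0.1074 + 0.0115) ≈ 21.495 × 0.1189 ≈ 2.556 μg/mL.

2.6 μg/mL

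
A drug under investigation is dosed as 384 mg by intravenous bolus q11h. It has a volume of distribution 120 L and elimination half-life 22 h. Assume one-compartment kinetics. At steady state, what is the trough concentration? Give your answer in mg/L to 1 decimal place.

k = ln2/t½ = ln2/22 ≈ 0.031507 h⁻¹; fraction remaining f = e^(−kτ) = e^(−0.031507×11) ≈ 0.7071.
At steady state, accumulation factor R = 1/(1 − e^(−kτ)) ≈ 3.4141.
Each bolus raises the concentration by D/Vd = 384/120 ≈ 3.200 mg/L.
Cmax,ss = C₀/(1 − f) ≈ 3.200/0.2929 ≈ 10.925 mg/L.
One interval later, Cmin,ss = Cmax,ss·e^(−kτ) ≈ 10.925 × 0.7071 ≈ 7.725 mg/L.

7.7 mg/L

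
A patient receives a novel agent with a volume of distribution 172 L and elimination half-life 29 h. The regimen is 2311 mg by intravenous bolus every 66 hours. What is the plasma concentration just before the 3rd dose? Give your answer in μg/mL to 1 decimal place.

3.3 μg/mL

f = (1/2)^(τ/t½) = (1/2)^(66/29) ≈ 0.2065.
C₀ = D/Vd = 2311/172 ≈ 13.436 μg/mL.
Before the 3rd dose, 2 doses have been given. Superposition: Cmin = C₀·(f + f²).
≈ 13.436 × (0.2065 + 0.0426) ≈ 13.436 × 0.2491 ≈ 3.347 μg/mL.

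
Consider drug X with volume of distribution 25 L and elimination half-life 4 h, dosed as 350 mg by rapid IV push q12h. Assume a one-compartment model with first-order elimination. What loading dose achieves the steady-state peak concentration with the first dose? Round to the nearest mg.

400 mg

f = (1/2)^(12/4) ≈ 0.125000; accumulation ratio R = 1/(1−f) ≈ 1.14286.
Loading dose to hit Cmax,ss on first dose: D_load = D_maint·R ≈ 350 × 1.14286 ≈ 400.00 mg.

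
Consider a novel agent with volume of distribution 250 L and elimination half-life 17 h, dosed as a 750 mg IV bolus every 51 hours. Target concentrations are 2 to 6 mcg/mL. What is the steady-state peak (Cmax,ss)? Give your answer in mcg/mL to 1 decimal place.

τ = 51 h = 3 half-lives, so f = (1/2)^3 = 0.125.
Accumulation ratio R = 1/(1 − f) = 1/0.875 = 8/7.
Single-dose peak C₀ = D/Vd = 750/250 = 3 mcg/mL.
Steady-state peak Cmax,ss = C₀·R = 3 × 8/7 ≈ 3.429 mcg/mL.
Peak 3.4 mcg/mL vs MTC 6 mcg/mL: below toxic threshold.

3.4 mcg/mL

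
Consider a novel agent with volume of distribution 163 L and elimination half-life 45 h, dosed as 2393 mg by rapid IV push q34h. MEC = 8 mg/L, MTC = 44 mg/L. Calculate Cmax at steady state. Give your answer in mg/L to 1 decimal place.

τ/t½ = 34/45 ≈ 0.75556, so fraction remaining f = (1/2)^(34/45) ≈ 0.5923.
At steady state, accumulation factor R = 1/(1 − e^(−kτ)) ≈ 2.4528.
Single-dose peak C₀ = D/Vd = 2393/163 ≈ 14.681 mg/L.
Steady-state peak Cmax,ss = C₀·R ≈ 14.681 × 2.4528 ≈ 36.010 mg/L.
Peak 36.0 mg/L vs MTC 44 mg/L: below toxic threshold.

36.0 mg/L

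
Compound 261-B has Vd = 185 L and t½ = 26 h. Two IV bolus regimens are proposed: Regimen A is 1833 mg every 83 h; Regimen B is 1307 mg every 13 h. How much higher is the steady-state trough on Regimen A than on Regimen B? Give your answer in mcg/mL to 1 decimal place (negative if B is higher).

-15.8 mcg/mL

Regimen A: f = (1/2)^(83/26) ≈ 0.1094; Cmin,ss = (1833/185)·f/(1−f) ≈ 1.217 mcg/mL.
Regimen B: f = (1/2)^(13/26) ≈ 0.7071; Cmin,ss = (1307/185)·f/(1−f) ≈ 17.056 mcg/mL.
Difference ≈ 1.217 − 17.056 ≈ -15.839 mcg/mL.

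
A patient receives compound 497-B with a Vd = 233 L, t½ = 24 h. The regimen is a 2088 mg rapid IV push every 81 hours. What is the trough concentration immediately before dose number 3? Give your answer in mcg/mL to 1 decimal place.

0.9 mcg/mL

f = (1/2)^(τ/t½) = (1/2)^(81/24) ≈ 0.0964.
C₀ = D/Vd = 2088/233 ≈ 8.961 mcg/mL.
Before the 3rd dose, 2 doses have been given. Superposition: Cmin = C₀·(f + f²).
≈ 8.961 × (0.0964 + 0.0093) ≈ 8.961 × 0.1057 ≈ 0.947 mcg/mL.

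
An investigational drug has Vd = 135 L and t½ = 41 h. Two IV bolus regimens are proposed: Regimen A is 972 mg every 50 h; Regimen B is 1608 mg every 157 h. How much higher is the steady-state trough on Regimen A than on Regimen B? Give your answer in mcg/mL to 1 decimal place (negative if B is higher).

Regimen A: f = (1/2)^(50/41) ≈ 0.4294; Cmin,ss = (972/135)·f/(1−f) ≈ 5.418 mcg/mL.
Regimen B: f = (1/2)^(157/41) ≈ 0.0704; Cmin,ss = (1608/135)·f/(1−f) ≈ 0.902 mcg/mL.
Difference ≈ 5.418 − 0.902 ≈ 4.516 mcg/mL.

4.5 mcg/mL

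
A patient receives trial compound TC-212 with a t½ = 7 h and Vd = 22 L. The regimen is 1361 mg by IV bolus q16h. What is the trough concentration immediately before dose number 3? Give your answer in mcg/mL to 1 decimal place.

15.3 mcg/mL

f = (1/2)^(τ/t½) = (1/2)^(16/7) ≈ 0.2051.
C₀ = D/Vd = 1361/22 ≈ 61.864 mcg/mL.
Before the 3rd dose, 2 doses have been given. Superposition: Cmin = C₀·(f + f²).
≈ 61.864 × (0.2051 + 0.0421) ≈ 61.864 × 0.2472 ≈ 15.293 mcg/mL.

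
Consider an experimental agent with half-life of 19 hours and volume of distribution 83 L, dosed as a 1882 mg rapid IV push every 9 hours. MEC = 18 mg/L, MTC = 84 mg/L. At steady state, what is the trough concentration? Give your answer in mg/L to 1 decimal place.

k = ln2/t½ = ln2/19 ≈ 0.036481 h⁻¹; fraction remaining f = e^(−kτ) = e^(−0.036481×9) ≈ 0.7201.
At steady state, accumulation factor R = 1/(1 − e^(−kτ)) ≈ 3.5727.
Single-dose peak C₀ = D/Vd = 1882/83 ≈ 22.675 mg/L.
Steady-state peak Cmax,ss = C₀·R ≈ 22.675 × 3.5727 ≈ 81.011 mg/L.
Steady-state trough Cmin,ss = Cmax,ss·f ≈ 81.011 × 0.7201 ≈ 58.336 mg/L.
Trough 58.3 mg/L vs MEC 18 mg/L: adequate.

58.3 mg/L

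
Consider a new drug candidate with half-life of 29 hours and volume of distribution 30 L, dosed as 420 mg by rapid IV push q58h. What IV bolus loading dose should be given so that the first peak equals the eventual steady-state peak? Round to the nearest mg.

560 mg

f = (1/2)^(58/29) ≈ 0.250000; accumulation ratio R = 1/(1−f) ≈ 1.33333.
Loading dose to hit Cmax,ss on first dose: D_load = D_maint·R ≈ 420 × 1.33333 ≈ 560.00 mg.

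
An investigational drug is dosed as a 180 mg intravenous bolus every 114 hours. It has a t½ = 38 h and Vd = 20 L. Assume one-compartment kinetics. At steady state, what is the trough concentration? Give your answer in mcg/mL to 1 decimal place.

The dosing interval is 3 half-lives, so f = 2^(−3) = 0.125.
Accumulation ratio R = 1/(1 − f) = 1/0.875 = 8/7.
Single-dose peak C₀ = D/Vd = 180/20 = 9 mcg/mL.
Steady-state peak Cmax,ss = C₀·R = 9 × 8/7 ≈ 10.286 mcg/mL.
Steady-state trough Cmin,ss = Cmax,ss·f ≈ 10.286 × 0.125 ≈ 1.286 mcg/mL.

1.3 mcg/mL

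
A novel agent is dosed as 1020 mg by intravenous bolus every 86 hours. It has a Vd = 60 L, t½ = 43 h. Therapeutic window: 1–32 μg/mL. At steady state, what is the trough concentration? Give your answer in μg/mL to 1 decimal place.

τ = 86 h = 2 half-lives, so f = (1/2)^2 = 0.25.
Accumulation ratio R = 1/(1 − f) = 1/0.75 = 4/3.
Single-dose peak C₀ = D/Vd = 1020/60 = 17 μg/mL.
Steady-state peak Cmax,ss = C₀·R = 17 × 4/3 ≈ 22.667 μg/mL.
Steady-state trough Cmin,ss = Cmax,ss·f ≈ 22.667 × 0.25 ≈ 5.667 μg/mL.
Trough 5.7 μg/mL vs MEC 1 μg/mL: adequate.

5.7 μg/mL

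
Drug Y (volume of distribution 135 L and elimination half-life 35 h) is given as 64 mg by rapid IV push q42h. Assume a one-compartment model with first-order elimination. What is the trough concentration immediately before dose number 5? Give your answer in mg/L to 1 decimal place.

f = (1/2)^(τ/t½) = (1/2)^(42/35) ≈ 0.4353.
C₀ = D/Vd = 64/135 ≈ 0.474 mg/L.
Before the 5th dose, 4 doses have been given. Superposition: Cmin = C₀·(f + f² + … + f^4).
≈ 0.474 × (0.4353 + 0.1895 + 0.0825 + 0.0359) ≈ 0.474 × 0.7432 ≈ 0.352 mg/L.

0.4 mg/L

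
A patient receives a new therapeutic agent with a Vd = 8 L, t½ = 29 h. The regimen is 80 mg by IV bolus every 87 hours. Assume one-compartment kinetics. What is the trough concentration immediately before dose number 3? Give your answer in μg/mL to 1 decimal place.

1.4 μg/mL

f = (1/2)^(τ/t½) = (1/2)^(87/29) ≈ 0.1250.
C₀ = D/Vd = 80/8 ≈ 10.000 μg/mL.
Before the 3rd dose, 2 doses have been given. Superposition: Cmin = C₀·(f + f²).
≈ 10.000 × (0.1250 + 0.0156) ≈ 10.000 × 0.1406 ≈ 1.406 μg/mL.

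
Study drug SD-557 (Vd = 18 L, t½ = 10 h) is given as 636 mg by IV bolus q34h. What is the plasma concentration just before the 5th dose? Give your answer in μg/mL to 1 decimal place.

f = (1/2)^(τ/t½) = (1/2)^(34/10) ≈ 0.0947.
C₀ = D/Vd = 636/18 ≈ 35.333 μg/mL.
Before the 5th dose, 4 doses have been given. Superposition: Cmin = C₀·(f + f² + … + f^4).
≈ 35.333 × (0.0947 + 0.0090 + 0.0008 + 0.0001) ≈ 35.333 × 0.1046 ≈ 3.696 μg/mL.

3.7 μg/mL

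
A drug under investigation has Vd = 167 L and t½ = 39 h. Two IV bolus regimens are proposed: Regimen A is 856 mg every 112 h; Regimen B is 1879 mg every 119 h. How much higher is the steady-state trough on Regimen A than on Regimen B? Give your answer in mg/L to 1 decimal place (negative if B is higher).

Regimen A: f = (1/2)^(112/39) ≈ 0.1366; Cmin,ss = (856/167)·f/(1−f) ≈ 0.811 mg/L.
Regimen B: f = (1/2)^(119/39) ≈ 0.1206; Cmin,ss = (1879/167)·f/(1−f) ≈ 1.543 mg/L.
Difference ≈ 0.811 − 1.543 ≈ -0.732 mg/L.

-0.7 mg/L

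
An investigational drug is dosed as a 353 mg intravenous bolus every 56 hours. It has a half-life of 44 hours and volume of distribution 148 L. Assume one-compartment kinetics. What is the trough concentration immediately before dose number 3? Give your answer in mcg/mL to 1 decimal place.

1.4 mcg/mL

f = (1/2)^(τ/t½) = (1/2)^(56/44) ≈ 0.4139.
C₀ = D/Vd = 353/148 ≈ 2.385 mcg/mL.
Before the 3rd dose, 2 doses have been given. Superposition: Cmin = C₀·(f + f²).
≈ 2.385 × (0.4139 + 0.1713) ≈ 2.385 × 0.5852 ≈ 1.396 mcg/mL.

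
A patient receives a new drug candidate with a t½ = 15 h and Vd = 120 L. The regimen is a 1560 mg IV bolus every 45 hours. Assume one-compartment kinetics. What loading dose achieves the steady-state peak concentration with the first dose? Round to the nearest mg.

f = (1/2)^(45/15) ≈ 0.125000; accumulation ratio R = 1/(1−f) ≈ 1.14286.
Loading dose to hit Cmax,ss on first dose: D_load = D_maint·R ≈ 1560 × 1.14286 ≈ 1782.86 mg.

1783 mg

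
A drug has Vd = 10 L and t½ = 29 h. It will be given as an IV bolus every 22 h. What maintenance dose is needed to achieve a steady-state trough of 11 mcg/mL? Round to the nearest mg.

τ/t½ = 22/29 ≈ 0.75862, so f = (1/2)^(22/29) ≈ 0.591061.
Cmin,ss = (D/Vd)·f/(1−f), so D = Cmin,ss·Vd·(1−f)/f.
D = 11 × 10 × (1−f)/f ≈ 11 × 10 × 0.69187 ≈ 76.11 mg.

76 mg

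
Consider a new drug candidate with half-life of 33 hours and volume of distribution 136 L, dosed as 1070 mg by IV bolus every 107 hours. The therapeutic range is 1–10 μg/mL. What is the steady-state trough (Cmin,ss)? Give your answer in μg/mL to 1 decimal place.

0.9 μg/mL

k = ln2/t½ = ln2/33 ≈ 0.021004 h⁻¹; fraction remaining f = e^(−kτ) = e^(−0.021004×107) ≈ 0.1057.
Single-dose peak C₀ = D/Vd = 1070/136 ≈ 7.868 μg/mL.
Steady-state trough Cmin,ss = C₀·f/(1−f) ≈ 7.868 × 0.1057/0.8943 ≈ 0.930 μg/mL.
Trough 0.9 μg/mL vs MEC 1 μg/mL: subtherapeutic.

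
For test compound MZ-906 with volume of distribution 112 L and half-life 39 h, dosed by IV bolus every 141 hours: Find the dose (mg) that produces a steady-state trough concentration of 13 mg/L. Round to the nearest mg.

τ/t½ = 141/39 ≈ 3.6154, so f = (1/2)^(141/39) ≈ 0.081594.
Cmin,ss = (D/Vd)·f/(1−f), so D = Cmin,ss·Vd·(1−f)/f.
D = 13 × 112 × (1−f)/f ≈ 13 × 112 × 11.25580 ≈ 16388.44 mg.

16388 mg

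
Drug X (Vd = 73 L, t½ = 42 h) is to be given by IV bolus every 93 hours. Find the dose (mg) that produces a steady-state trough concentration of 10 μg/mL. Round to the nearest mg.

τ/t½ = 93/42 ≈ 2.2143, so f = (1/2)^(93/42) ≈ 0.215493.
Cmin,ss = (D/Vd)·f/(1−f), so D = Cmin,ss·Vd·(1−f)/f.
D = 10 × 73 × (1−f)/f ≈ 10 × 73 × 3.64052 ≈ 2657.58 mg.

2658 mg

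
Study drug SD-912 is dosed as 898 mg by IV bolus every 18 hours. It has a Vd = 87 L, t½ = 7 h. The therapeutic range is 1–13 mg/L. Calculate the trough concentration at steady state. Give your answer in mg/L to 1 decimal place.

k = ln2/t½ = ln2/7 ≈ 0.099021 h⁻¹; fraction remaining f = e^(−kτ) = e^(−0.099021×18) ≈ 0.1682.
Each bolus raises the concentration by D/Vd = 898/87 ≈ 10.322 mg/L.
Steady-state trough Cmin,ss = C₀·f/(1−f) ≈ 10.322 × 0.1682/0.8318 ≈ 2.087 mg/L.
Trough 2.1 mg/L vs MEC 1 mg/L: adequate.

2.1 mg/L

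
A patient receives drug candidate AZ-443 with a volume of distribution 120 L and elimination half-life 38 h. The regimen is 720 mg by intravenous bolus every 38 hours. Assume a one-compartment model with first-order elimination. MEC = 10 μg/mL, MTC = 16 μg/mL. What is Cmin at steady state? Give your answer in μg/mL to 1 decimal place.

6.0 μg/mL

The dosing interval is 1 half-life, so f = 2^(−1) = 0.5.
At steady state, R = 1/(1 − 0.5) = 2/1.
Single-dose peak C₀ = D/Vd = 720/120 = 6 μg/mL.
Steady-state peak Cmax,ss = C₀·R = 6 × 2/1 ≈ 12.000 μg/mL.
Steady-state trough Cmin,ss = Cmax,ss·f ≈ 12.000 × 0.5 ≈ 6.000 μg/mL.
Trough 6.0 μg/mL vs MEC 10 μg/mL: subtherapeutic.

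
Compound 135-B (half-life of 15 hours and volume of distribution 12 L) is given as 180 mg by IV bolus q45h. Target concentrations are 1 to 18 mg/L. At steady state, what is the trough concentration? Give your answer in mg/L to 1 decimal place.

2.1 mg/L

The dosing interval is 3 half-lives, so f = 2^(−3) = 0.125.
Accumulation ratio R = 1/(1 − f) = 1/0.875 = 8/7.
Single-dose peak C₀ = D/Vd = 180/12 = 15 mg/L.
Steady-state peak Cmax,ss = C₀·R = 15 × 8/7 ≈ 17.143 mg/L.
Steady-state trough Cmin,ss = Cmax,ss·f ≈ 17.143 × 0.125 ≈ 2.143 mg/L.
Trough 2.1 mg/L vs MEC 1 mg/L: adequate.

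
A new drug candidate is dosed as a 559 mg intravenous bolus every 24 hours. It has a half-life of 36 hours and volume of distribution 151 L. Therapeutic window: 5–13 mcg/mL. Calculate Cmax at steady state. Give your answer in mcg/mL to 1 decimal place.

τ/t½ = 24/36 ≈ 0.66667, so fraction remaining f = (1/2)^(24/36) ≈ 0.6300.
At steady state, accumulation factor R = 1/(1 − e^(−kτ)) ≈ 2.7027.
Single-dose peak C₀ = D/Vd = 559/151 ≈ 3.702 mcg/mL.
Cmax,ss = C₀/(1 − f) ≈ 3.702/0.3700 ≈ 10.005 mcg/mL.
Peak 10.0 mcg/mL vs MTC 13 mcg/mL: below toxic threshold.

10.0 mcg/mL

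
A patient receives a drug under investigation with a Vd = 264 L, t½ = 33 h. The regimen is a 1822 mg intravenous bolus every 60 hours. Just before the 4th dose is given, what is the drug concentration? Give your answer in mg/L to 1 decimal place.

f = (1/2)^(τ/t½) = (1/2)^(60/33) ≈ 0.2836.
C₀ = D/Vd = 1822/264 ≈ 6.902 mg/L.
Before the 4th dose, 3 doses have been given. Superposition: Cmin = C₀·(f + f² + … + f^3).
≈ 6.902 × (0.2836 + 0.0804 + 0.0228) ≈ 6.902 × 0.3868 ≈ 2.670 mg/L.

2.7 mg/L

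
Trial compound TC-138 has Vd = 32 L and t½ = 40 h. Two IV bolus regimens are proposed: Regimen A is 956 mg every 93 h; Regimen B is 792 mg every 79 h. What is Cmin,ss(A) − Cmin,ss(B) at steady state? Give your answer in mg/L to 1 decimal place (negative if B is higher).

-1.0 mg/L

Regimen A: f = (1/2)^(93/40) ≈ 0.1996; Cmin,ss = (956/32)·f/(1−f) ≈ 7.450 mg/L.
Regimen B: f = (1/2)^(79/40) ≈ 0.2544; Cmin,ss = (792/32)·f/(1−f) ≈ 8.445 mg/L.
Difference ≈ 7.450 − 8.445 ≈ -0.995 mg/L.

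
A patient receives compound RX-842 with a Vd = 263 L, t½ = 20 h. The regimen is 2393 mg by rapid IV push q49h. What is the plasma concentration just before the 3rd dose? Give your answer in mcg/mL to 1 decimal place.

2.0 mcg/mL

f = (1/2)^(τ/t½) = (1/2)^(49/20) ≈ 0.1830.
C₀ = D/Vd = 2393/263 ≈ 9.099 mcg/mL.
Before the 3rd dose, 2 doses have been given. Superposition: Cmin = C₀·(f + f²).
≈ 9.099 × (0.1830 + 0.0335) ≈ 9.099 × 0.2165 ≈ 1.970 mcg/mL.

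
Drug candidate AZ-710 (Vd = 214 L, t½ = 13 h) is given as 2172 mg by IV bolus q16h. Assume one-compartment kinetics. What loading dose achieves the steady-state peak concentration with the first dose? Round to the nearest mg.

f = (1/2)^(16/13) ≈ 0.426090; accumulation ratio R = 1/(1−f) ≈ 1.74243.
Loading dose to hit Cmax,ss on first dose: D_load = D_maint·R ≈ 2172 × 1.74243 ≈ 3784.56 mg.

3785 mg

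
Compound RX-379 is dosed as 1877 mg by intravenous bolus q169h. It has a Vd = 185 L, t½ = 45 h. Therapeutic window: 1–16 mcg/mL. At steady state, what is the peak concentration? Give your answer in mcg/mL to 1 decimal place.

11.0 mcg/mL

k = ln2/t½ = ln2/45 ≈ 0.015403 h⁻¹; fraction remaining f = e^(−kτ) = e^(−0.015403×169) ≈ 0.0740.
At steady state, accumulation factor R = 1/(1 − e^(−kτ)) ≈ 1.0799.
Each bolus raises the concentration by D/Vd = 1877/185 ≈ 10.146 mcg/mL.
Cmax,ss = C₀/(1 − f) ≈ 10.146/0.9260 ≈ 10.957 mcg/mL.
Peak 11.0 mcg/mL vs MTC 16 mcg/mL: below toxic threshold.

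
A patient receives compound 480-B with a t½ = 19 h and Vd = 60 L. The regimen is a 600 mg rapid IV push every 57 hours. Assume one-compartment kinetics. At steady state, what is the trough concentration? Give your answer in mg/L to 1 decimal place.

The dosing interval is 3 half-lives, so f = 2^(−3) = 0.125.
Accumulation ratio R = 1/(1 − f) = 1/0.875 = 8/7.
Single-dose peak C₀ = D/Vd = 600/60 = 10 mg/L.
Steady-state peak Cmax,ss = C₀·R = 10 × 8/7 ≈ 11.429 mg/L.
Steady-state trough Cmin,ss = Cmax,ss·f ≈ 11.429 × 0.125 ≈ 1.429 mg/L.

1.4 mg/L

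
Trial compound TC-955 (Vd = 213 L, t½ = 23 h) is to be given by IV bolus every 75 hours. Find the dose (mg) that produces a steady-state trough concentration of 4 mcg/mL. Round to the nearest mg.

τ/t½ = 75/23 ≈ 3.2609, so f = (1/2)^(75/23) ≈ 0.104323.
Cmin,ss = (D/Vd)·f/(1−f), so D = Cmin,ss·Vd·(1−f)/f.
D = 4 × 213 × (1−f)/f ≈ 4 × 213 × 8.58561 ≈ 7314.94 mg.

7315 mg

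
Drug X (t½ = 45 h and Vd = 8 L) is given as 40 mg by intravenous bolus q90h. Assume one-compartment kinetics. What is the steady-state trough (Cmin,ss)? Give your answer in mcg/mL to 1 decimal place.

The dosing interval is 2 half-lives, so f = 2^(−2) = 0.25.
At steady state, R = 1/(1 − 0.25) = 4/3.
Single-dose peak C₀ = D/Vd = 40/8 = 5 mcg/mL.
Steady-state peak Cmax,ss = C₀·R = 5 × 4/3 ≈ 6.667 mcg/mL.
Steady-state trough Cmin,ss = Cmax,ss·f ≈ 6.667 × 0.25 ≈ 1.667 mcg/mL.

1.7 mcg/mL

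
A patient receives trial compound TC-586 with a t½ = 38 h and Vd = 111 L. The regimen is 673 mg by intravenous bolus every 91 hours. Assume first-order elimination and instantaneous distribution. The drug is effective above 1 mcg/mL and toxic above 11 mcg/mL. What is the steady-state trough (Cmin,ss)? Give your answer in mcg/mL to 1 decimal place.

1.4 mcg/mL

k = ln2/t½ = ln2/38 ≈ 0.018241 h⁻¹; fraction remaining f = e^(−kτ) = e^(−0.018241×91) ≈ 0.1902.
Single-dose peak C₀ = D/Vd = 673/111 ≈ 6.063 mcg/mL.
Steady-state trough Cmin,ss = C₀·f/(1−f) ≈ 6.063 × 0.1902/0.8098 ≈ 1.424 mcg/mL.
Trough 1.4 mcg/mL vs MEC 1 mcg/mL: adequate.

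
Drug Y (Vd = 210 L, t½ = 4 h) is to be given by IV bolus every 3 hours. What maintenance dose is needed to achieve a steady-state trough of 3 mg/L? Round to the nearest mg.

430 mg

τ/t½ = 3/4 ≈ 0.75, so f = (1/2)^(3/4) ≈ 0.594604.
Cmin,ss = (D/Vd)·f/(1−f), so D = Cmin,ss·Vd·(1−f)/f.
D = 3 × 210 × (1−f)/f ≈ 3 × 210 × 0.68179 ≈ 429.53 mg.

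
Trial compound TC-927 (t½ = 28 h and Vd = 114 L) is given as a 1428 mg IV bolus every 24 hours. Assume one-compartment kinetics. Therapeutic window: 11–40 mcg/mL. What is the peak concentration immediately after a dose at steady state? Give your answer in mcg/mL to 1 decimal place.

Over one 24-h interval, 24/28 ≈ 0.85714 half-lives elapse, leaving f ≈ 0.5520 of each dose.
At steady state, accumulation factor R = 1/(1 − e^(−kτ)) ≈ 2.2321.
Each bolus raises the concentration by D/Vd = 1428/114 ≈ 12.526 mcg/mL.
Steady-state peak Cmax,ss = C₀·R ≈ 12.526 × 2.2321 ≈ 27.959 mcg/mL.
Peak 28.0 mcg/mL vs MTC 40 mcg/mL: below toxic threshold.

28.0 mcg/mL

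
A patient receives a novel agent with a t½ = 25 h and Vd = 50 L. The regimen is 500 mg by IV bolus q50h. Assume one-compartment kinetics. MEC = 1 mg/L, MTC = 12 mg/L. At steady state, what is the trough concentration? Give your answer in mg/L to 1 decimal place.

τ = 50 h = 2 half-lives, so f = (1/2)^2 = 0.25.
Accumulation ratio R = 1/(1 − f) = 1/0.75 = 4/3.
Single-dose peak C₀ = D/Vd = 500/50 = 10 mg/L.
Steady-state peak Cmax,ss = C₀·R = 10 × 4/3 ≈ 13.333 mg/L.
Steady-state trough Cmin,ss = Cmax,ss·f ≈ 13.333 × 0.25 ≈ 3.333 mg/L.
Trough 3.3 mg/L vs MEC 1 mg/L: adequate.

3.3 mg/L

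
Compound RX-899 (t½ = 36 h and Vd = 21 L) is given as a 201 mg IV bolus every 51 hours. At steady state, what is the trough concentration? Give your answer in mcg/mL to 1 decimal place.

5.7 mcg/mL

Over one 51-h interval, 51/36 ≈ 1.4167 half-lives elapse, leaving f ≈ 0.3746 of each dose.
Accumulation ratio R = 1/(1 − f) ≈ 1/0.6254 ≈ 1.5990.
Each bolus raises the concentration by D/Vd = 201/21 ≈ 9.571 mcg/mL.
Cmax,ss = C₀/(1 − f) ≈ 9.571/0.6254 ≈ 15.304 mcg/mL.
Steady-state trough Cmin,ss = Cmax,ss·f ≈ 15.304 × 0.3746 ≈ 5.733 mcg/mL.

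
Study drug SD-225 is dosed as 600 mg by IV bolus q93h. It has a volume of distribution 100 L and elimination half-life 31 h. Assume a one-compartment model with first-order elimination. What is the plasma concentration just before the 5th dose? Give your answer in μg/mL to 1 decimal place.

0.9 μg/mL

f = (1/2)^(τ/t½) = (1/2)^(93/31) ≈ 0.1250.
C₀ = D/Vd = 600/100 ≈ 6.000 μg/mL.
Before the 5th dose, 4 doses have been given. Superposition: Cmin = C₀·(f + f² + … + f^4).
≈ 6.000 × (0.1250 + 0.0156 + 0.0020 + 0.0002) ≈ 6.000 × 0.1428 ≈ 0.857 μg/mL.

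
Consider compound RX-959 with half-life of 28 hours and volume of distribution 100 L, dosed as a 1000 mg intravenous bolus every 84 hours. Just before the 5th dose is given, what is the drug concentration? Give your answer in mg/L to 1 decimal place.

f = (1/2)^(τ/t½) = (1/2)^(84/28) ≈ 0.1250.
C₀ = D/Vd = 1000/100 ≈ 10.000 mg/L.
Before the 5th dose, 4 doses have been given. Superposition: Cmin = C₀·(f + f² + … + f^4).
≈ 10.000 × (0.1250 + 0.0156 + 0.0020 + 0.0002) ≈ 10.000 × 0.1428 ≈ 1.428 mg/L.

1.4 mg/L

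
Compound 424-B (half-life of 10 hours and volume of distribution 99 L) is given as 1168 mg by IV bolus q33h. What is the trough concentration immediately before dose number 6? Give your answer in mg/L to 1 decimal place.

1.3 mg/L

f = (1/2)^(τ/t½) = (1/2)^(33/10) ≈ 0.1015.
C₀ = D/Vd = 1168/99 ≈ 11.798 mg/L.
Before the 6th dose, 5 doses have been given. Superposition: Cmin = C₀·(f + f² + … + f^5).
≈ 11.798 × (0.1015 + 0.0103 + 0.0010 + 0.0001 + 0.0000) ≈ 11.798 × 0.1129 ≈ 1.332 mg/L.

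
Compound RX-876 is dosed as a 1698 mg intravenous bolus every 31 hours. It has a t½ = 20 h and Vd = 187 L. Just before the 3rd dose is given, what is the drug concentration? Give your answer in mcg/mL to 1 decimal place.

4.2 mcg/mL

f = (1/2)^(τ/t½) = (1/2)^(31/20) ≈ 0.3415.
C₀ = D/Vd = 1698/187 ≈ 9.080 mcg/mL.
Before the 3rd dose, 2 doses have been given. Superposition: Cmin = C₀·(f + f²).
≈ 9.080 × (0.3415 + 0.1166) ≈ 9.080 × 0.4581 ≈ 4.160 mcg/mL.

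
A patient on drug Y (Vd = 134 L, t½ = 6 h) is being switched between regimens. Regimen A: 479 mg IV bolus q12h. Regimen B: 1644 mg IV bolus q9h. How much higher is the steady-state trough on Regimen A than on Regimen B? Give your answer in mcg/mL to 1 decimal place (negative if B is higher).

-5.5 mcg/mL

Regimen A: f = (1/2)^(12/6) ≈ 0.2500; Cmin,ss = (479/134)·f/(1−f) ≈ 1.192 mcg/mL.
Regimen B: f = (1/2)^(9/6) ≈ 0.3536; Cmin,ss = (1644/134)·f/(1−f) ≈ 6.711 mcg/mL.
Difference ≈ 1.192 − 6.711 ≈ -5.519 mcg/mL.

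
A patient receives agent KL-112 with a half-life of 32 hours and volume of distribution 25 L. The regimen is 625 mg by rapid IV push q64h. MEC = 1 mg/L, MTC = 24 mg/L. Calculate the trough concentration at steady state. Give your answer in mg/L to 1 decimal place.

The dosing interval is 2 half-lives, so f = 2^(−2) = 0.25.
Accumulation ratio R = 1/(1 − f) = 1/0.75 = 4/3.
Single-dose peak C₀ = D/Vd = 625/25 = 25 mg/L.
Steady-state peak Cmax,ss = C₀·R = 25 × 4/3 ≈ 33.333 mg/L.
Steady-state trough Cmin,ss = Cmax,ss·f ≈ 33.333 × 0.25 ≈ 8.333 mg/L.
Trough 8.3 mg/L vs MEC 1 mg/L: adequate.

8.3 mg/L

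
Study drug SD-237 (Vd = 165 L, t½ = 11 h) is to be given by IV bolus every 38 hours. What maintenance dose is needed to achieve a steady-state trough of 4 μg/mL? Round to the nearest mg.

6575 mg

τ/t½ = 38/11 ≈ 3.4545, so f = (1/2)^(38/11) ≈ 0.091218.
Cmin,ss = (D/Vd)·f/(1−f), so D = Cmin,ss·Vd·(1−f)/f.
D = 4 × 165 × (1−f)/f ≈ 4 × 165 × 9.96275 ≈ 6575.41 mg.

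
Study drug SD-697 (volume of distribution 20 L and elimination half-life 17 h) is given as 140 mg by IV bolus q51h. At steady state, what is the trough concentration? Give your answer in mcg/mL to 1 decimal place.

τ = 51 h = 3 half-lives, so f = (1/2)^3 = 0.125.
At steady state, R = 1/(1 − 0.125) = 8/7.
Single-dose peak C₀ = D/Vd = 140/20 = 7 mcg/mL.
Steady-state peak Cmax,ss = C₀·R = 7 × 8/7 ≈ 8.000 mcg/mL.
Steady-state trough Cmin,ss = Cmax,ss·f ≈ 8.000 × 0.125 ≈ 1.000 mcg/mL.

1.0 mcg/mL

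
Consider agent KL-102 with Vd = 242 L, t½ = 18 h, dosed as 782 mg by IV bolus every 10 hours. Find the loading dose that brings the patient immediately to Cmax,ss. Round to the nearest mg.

2447 mg

f = (1/2)^(10/18) ≈ 0.680395; accumulation ratio R = 1/(1−f) ≈ 3.12886.
Loading dose to hit Cmax,ss on first dose: D_load = D_maint·R ≈ 782 × 3.12886 ≈ 2446.77 mg.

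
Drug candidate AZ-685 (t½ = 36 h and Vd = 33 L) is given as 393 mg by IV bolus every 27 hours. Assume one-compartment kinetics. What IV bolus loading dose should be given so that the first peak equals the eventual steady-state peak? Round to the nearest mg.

f = (1/2)^(27/36) ≈ 0.594604; accumulation ratio R = 1/(1−f) ≈ 2.46672.
Loading dose to hit Cmax,ss on first dose: D_load = D_maint·R ≈ 393 × 2.46672 ≈ 969.42 mg.

969 mg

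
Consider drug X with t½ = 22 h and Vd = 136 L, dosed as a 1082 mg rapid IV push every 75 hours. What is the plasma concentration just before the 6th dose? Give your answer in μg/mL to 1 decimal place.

f = (1/2)^(τ/t½) = (1/2)^(75/22) ≈ 0.0941.
C₀ = D/Vd = 1082/136 ≈ 7.956 μg/mL.
Before the 6th dose, 5 doses have been given. Superposition: Cmin = C₀·(f + f² + … + f^5).
≈ 7.956 × (0.0941 + 0.0089 + 0.0008 + 0.0001 + 0.0000) ≈ 7.956 × 0.1039 ≈ 0.827 μg/mL.

0.8 μg/mL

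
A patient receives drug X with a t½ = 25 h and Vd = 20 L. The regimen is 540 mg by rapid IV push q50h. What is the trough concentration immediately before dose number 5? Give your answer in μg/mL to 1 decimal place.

9.0 μg/mL

f = (1/2)^(τ/t½) = (1/2)^(50/25) ≈ 0.2500.
C₀ = D/Vd = 540/20 ≈ 27.000 μg/mL.
Before the 5th dose, 4 doses have been given. Superposition: Cmin = C₀·(f + f² + … + f^4).
≈ 27.000 × (0.2500 + 0.0625 + 0.0156 + 0.0039) ≈ 27.000 × 0.3320 ≈ 8.964 μg/mL.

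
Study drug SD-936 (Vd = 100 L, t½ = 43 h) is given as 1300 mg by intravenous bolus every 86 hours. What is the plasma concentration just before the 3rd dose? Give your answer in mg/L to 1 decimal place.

f = (1/2)^(τ/t½) = (1/2)^(86/43) ≈ 0.2500.
C₀ = D/Vd = 1300/100 ≈ 13.000 mg/L.
Before the 3rd dose, 2 doses have been given. Superposition: Cmin = C₀·(f + f²).
≈ 13.000 × (0.2500 + 0.0625) ≈ 13.000 × 0.3125 ≈ 4.062 mg/L.

4.1 mg/L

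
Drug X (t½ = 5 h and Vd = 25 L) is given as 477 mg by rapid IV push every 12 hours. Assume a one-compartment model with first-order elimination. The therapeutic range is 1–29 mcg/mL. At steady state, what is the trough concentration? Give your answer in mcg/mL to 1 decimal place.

Over one 12-h interval, 12/5 ≈ 2.4 half-lives elapse, leaving f ≈ 0.1895 of each dose.
At steady state, accumulation factor R = 1/(1 − e^(−kτ)) ≈ 1.2338.
Single-dose peak C₀ = D/Vd = 477/25 ≈ 19.080 mcg/mL.
Cmax,ss = C₀/(1 − f) ≈ 19.080/0.8105 ≈ 23.541 mcg/mL.
Steady-state trough Cmin,ss = Cmax,ss·f ≈ 23.541 × 0.1895 ≈ 4.461 mcg/mL.
Trough 4.5 mcg/mL vs MEC 1 mcg/mL: adequate.

4.5 mcg/mL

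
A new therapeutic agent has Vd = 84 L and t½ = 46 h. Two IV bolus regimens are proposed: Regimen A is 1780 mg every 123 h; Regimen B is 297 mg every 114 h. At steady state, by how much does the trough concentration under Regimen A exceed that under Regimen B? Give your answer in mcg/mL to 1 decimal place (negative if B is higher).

3.2 mcg/mL

Regimen A: f = (1/2)^(123/46) ≈ 0.1567; Cmin,ss = (1780/84)·f/(1−f) ≈ 3.938 mcg/mL.
Regimen B: f = (1/2)^(114/46) ≈ 0.1795; Cmin,ss = (297/84)·f/(1−f) ≈ 0.774 mcg/mL.
Difference ≈ 3.938 − 0.774 ≈ 3.164 mcg/mL.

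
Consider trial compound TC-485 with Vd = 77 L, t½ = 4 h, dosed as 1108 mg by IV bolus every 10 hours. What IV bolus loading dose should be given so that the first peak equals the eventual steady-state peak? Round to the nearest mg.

1346 mg

f = (1/2)^(10/4) ≈ 0.176777; accumulation ratio R = 1/(1−f) ≈ 1.21474.
Loading dose to hit Cmax,ss on first dose: D_load = D_maint·R ≈ 1108 × 1.21474 ≈ 1345.93 mg.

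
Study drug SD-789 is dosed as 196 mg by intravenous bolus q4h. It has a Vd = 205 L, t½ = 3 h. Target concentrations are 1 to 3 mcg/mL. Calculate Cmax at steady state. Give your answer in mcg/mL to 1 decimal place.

τ/t½ = 4/3 ≈ 1.3333, so fraction remaining f = (1/2)^(4/3) ≈ 0.3969.
At steady state, accumulation factor R = 1/(1 − e^(−kτ)) ≈ 1.6581.
Single-dose peak C₀ = D/Vd = 196/205 ≈ 0.956 mcg/mL.
Cmax,ss = C₀/(1 − f) ≈ 0.956/0.6031 ≈ 1.585 mcg/mL.
Peak 1.6 mcg/mL vs MTC 3 mcg/mL: below toxic threshold.

1.6 mcg/mL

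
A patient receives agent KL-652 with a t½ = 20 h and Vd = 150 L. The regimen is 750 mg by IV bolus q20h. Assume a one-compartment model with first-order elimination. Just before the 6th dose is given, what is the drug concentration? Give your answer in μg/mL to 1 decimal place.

4.8 μg/mL

f = (1/2)^(τ/t½) = (1/2)^(20/20) ≈ 0.5000.
C₀ = D/Vd = 750/150 ≈ 5.000 μg/mL.
Before the 6th dose, 5 doses have been given. Superposition: Cmin = C₀·(f + f² + … + f^5).
≈ 5.000 × (0.5000 + 0.2500 + 0.1250 + 0.0625 + 0.0313) ≈ 5.000 × 0.9688 ≈ 4.844 μg/mL.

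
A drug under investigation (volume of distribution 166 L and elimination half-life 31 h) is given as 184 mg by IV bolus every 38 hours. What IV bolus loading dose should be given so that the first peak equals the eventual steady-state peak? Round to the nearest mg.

f = (1/2)^(38/31) ≈ 0.427558; accumulation ratio R = 1/(1−f) ≈ 1.74690.
Loading dose to hit Cmax,ss on first dose: D_load = D_maint·R ≈ 184 × 1.74690 ≈ 321.43 mg.

321 mg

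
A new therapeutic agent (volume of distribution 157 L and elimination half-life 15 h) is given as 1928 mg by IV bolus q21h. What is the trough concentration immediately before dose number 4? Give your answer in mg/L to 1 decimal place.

7.1 mg/L

f = (1/2)^(τ/t½) = (1/2)^(21/15) ≈ 0.3789.
C₀ = D/Vd = 1928/157 ≈ 12.280 mg/L.
Before the 4th dose, 3 doses have been given. Superposition: Cmin = C₀·(f + f² + … + f^3).
≈ 12.280 × (0.3789 + 0.1436 + 0.0544) ≈ 12.280 × 0.5769 ≈ 7.084 mg/L.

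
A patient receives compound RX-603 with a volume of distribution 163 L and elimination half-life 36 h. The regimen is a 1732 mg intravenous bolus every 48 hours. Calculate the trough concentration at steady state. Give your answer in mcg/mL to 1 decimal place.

Over one 48-h interval, 48/36 ≈ 1.3333 half-lives elapse, leaving f ≈ 0.3969 of each dose.
At steady state, accumulation factor R = 1/(1 − e^(−kτ)) ≈ 1.6581.
Each bolus raises the concentration by D/Vd = 1732/163 ≈ 10.626 mcg/mL.
Steady-state peak Cmax,ss = C₀·R ≈ 10.626 × 1.6581 ≈ 17.619 mcg/mL.
Steady-state trough Cmin,ss = Cmax,ss·f ≈ 17.619 × 0.3969 ≈ 6.993 mcg/mL.

7.0 mcg/mL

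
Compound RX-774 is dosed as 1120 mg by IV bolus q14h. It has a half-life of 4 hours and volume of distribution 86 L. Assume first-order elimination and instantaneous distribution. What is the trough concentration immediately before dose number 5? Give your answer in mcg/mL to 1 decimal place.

1.3 mcg/mL

f = (1/2)^(τ/t½) = (1/2)^(14/4) ≈ 0.0884.
C₀ = D/Vd = 1120/86 ≈ 13.023 mcg/mL.
Before the 5th dose, 4 doses have been given. Superposition: Cmin = C₀·(f + f² + … + f^4).
≈ 13.023 × (0.0884 + 0.0078 + 0.0007 + 0.0001) ≈ 13.023 × 0.0970 ≈ 1.263 mcg/mL.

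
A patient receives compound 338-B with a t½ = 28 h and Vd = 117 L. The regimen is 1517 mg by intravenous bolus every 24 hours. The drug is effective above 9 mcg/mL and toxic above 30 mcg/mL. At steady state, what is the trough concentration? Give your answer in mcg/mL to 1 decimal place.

16.0 mcg/mL

k = ln2/t½ = ln2/28 ≈ 0.024755 h⁻¹; fraction remaining f = e^(−kτ) = e^(−0.024755×24) ≈ 0.5520.
At steady state, accumulation factor R = 1/(1 − e^(−kτ)) ≈ 2.2321.
Each bolus raises the concentration by D/Vd = 1517/117 ≈ 12.966 mcg/mL.
Steady-state peak Cmax,ss = C₀·R ≈ 12.966 × 2.2321 ≈ 28.941 mcg/mL.
One interval later, Cmin,ss = Cmax,ss·e^(−kτ) ≈ 28.941 × 0.5520 ≈ 15.975 mcg/mL.
Trough 16.0 mcg/mL vs MEC 9 mcg/mL: adequate.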